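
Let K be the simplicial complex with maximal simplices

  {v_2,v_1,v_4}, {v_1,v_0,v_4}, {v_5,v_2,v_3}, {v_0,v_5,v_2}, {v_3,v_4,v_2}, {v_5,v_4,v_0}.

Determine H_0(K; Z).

H_0 = Z.

Order the vertices as v_0 < v_1 < v_2 < v_3 < v_4 < v_5. Listing each simplex with vertices in this order, K has dimension 2 with simplices:

  0-simplices (6): [v_0], [v_1], [v_2], [v_3], [v_4], [v_5]
  1-simplices (12): [v_0,v_1], [v_0,v_2], [v_0,v_4], [v_0,v_5], [v_1,v_2], [v_1,v_4], [v_2,v_3], [v_2,v_4], [v_2,v_5], [v_3,v_4], [v_3,v_5], [v_4,v_5]
  2-simplices (6): [v_0,v_1,v_4], [v_0,v_2,v_5], [v_0,v_4,v_5], [v_1,v_2,v_4], [v_2,v_3,v_4], [v_2,v_3,v_5]

giving chain groups C_0 ≅ Z^6, C_1 ≅ Z^12, C_2 ≅ Z^6.

∂_1: C_1 → C_0 sends each edge [p,q] (with p < q) to q − p.
The resulting 6×12 matrix has rank 5, and its Smith normal form has invariant factors (1,1,1,1,1).

The boundary map ∂_2: C_2 → C_1 acts by ∂[p,q,r] = [q,r] − [p,r] + [p,q]. For instance
  ∂[v_0,v_4,v_5] = [v_4,v_5] − [v_0,v_5] + [v_0,v_4],
  ∂[v_0,v_1,v_4] = [v_1,v_4] − [v_0,v_4] + [v_0,v_1].
This gives a 12×6 integer matrix of rank 6; reducing to Smith normal form yields diagonal entries (1,1,1,1,1,1).

Computing H_k = (kernel of ∂_k) / (image of ∂_{k+1}):

  H_0: rank C_0 − rank ∂_1 = 6 − 5 = 1, and the invariant factors of ∂_1 are all 1, so H_0 ≅ Z.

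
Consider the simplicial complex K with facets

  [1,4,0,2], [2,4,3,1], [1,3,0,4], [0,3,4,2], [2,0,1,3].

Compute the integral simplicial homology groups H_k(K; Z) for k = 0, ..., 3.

We work with the vertex ordering 0 < 1 < 2 < 3 < 4. The simplices of K, each written with vertices in increasing order, are:

  0-simplices (5): [0], [1], [2], [3], [4]
  1-simplices (10): [0,1], [0,2], [0,3], [0,4], [1,2], [1,3], [1,4], [2,3], [2,4], [3,4]
  2-simplices (10): [0,1,2], [0,1,3], [0,1,4], [0,2,3], [0,2,4], [0,3,4], [1,2,3], [1,2,4], [1,3,4], [2,3,4]
  3-simplices (5): [0,1,2,3], [0,1,2,4], [0,1,3,4], [0,2,3,4], [1,2,3,4]

giving chain groups C_0 ≅ Z^5, C_1 ≅ Z^10, C_2 ≅ Z^10, C_3 ≅ Z^5.

The boundary map ∂_1: C_1 → C_0 is given by ∂[p,q] = [q] − [p]. For instance
  ∂[1,3] = [3] − [1].
The 5×10 boundary matrix has rank 4 and Smith normal form diag(1,1,1,1).

The boundary map ∂_2: C_2 → C_1 sends each 2-simplex [p,q,r] to [q,r] − [p,r] + [p,q]. For instance
  ∂[0,1,4] = [1,4] − [0,4] + [0,1],
  ∂[0,1,3] = [1,3] − [0,3] + [0,1].
As a 10×10 matrix over Z this has rank 6, with invariant factors (1,1,1,1,1,1).

Boundary ∂_3: C_3 → C_2 sends each 3-simplex σ to the alternating sum Σ_i (−1)^i (σ with its i-th vertex removed). For instance
  ∂[0,1,3,4] = [1,3,4] − [0,3,4] + [0,1,4] − [0,1,3],
  ∂[0,2,3,4] = [2,3,4] − [0,3,4] + [0,2,4] − [0,2,3].
The resulting 10×5 matrix has rank 4, and its Smith normal form has invariant factors (1,1,1,1).

Now H_k = ker ∂_k / im ∂_{k+1}, so:

  H_0: rank C_0 − rank ∂_1 = 5 − 4 = 1, and the invariant factors of ∂_1 are all 1, so H_0 ≅ Z.
  H_1: rank ker ∂_1 − rank ∂_2 = (10 − 4) − 6 = 0, and the invariant factors of ∂_2 are all 1, so H_1 ≅ 0.
  H_2: rank ker ∂_2 − rank ∂_3 = (10 − 6) − 4 = 0, and the invariant factors of ∂_3 are all 1, so H_2 ≅ 0.
  H_3: rank ker ∂_3 − rank ∂_4 = (5 − 4) − 0 = 1, and there is no ∂_4, so H_3 ≅ Z.

As a check, the Euler characteristic is 5 − 10 + 10 − 5 = 0, which agrees with 1 − 0 + 0 − 1 = 0.

H_0 = Z,  H_1 = 0,  H_2 = 0,  H_3 = Z.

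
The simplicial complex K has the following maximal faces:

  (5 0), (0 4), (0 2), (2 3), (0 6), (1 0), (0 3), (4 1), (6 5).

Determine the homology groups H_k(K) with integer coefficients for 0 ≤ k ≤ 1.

H_0 = Z,  H_1 = Z^3.

We work with the vertex ordering 0 < 1 < 2 < 3 < 4 < 5 < 6. The simplices of K, each written with vertices in increasing order, are:

  0-simplices (7): [0], [1], [2], [3], [4], [5], [6]
  1-simplices (9): [0,1], [0,2], [0,3], [0,4], [0,5], [0,6], [1,4], [2,3], [5,6]

giving chain groups C_0 ≅ Z^7, C_1 ≅ Z^9.

Boundary ∂_1: C_1 → C_0 maps an edge to its endpoints' difference, ∂[p,q] = q − p. For instance
  ∂[0,5] = [5] − [0].
As a 7×9 matrix over Z this has rank 6, with invariant factors (1,1,1,1,1,1).

From H_k ≅ ker(∂_k) / im(∂_{k+1}) we obtain:

  H_0: rank C_0 − rank ∂_1 = 7 − 6 = 1, and the invariant factors of ∂_1 are all 1, so H_0 = Z.
  H_1: rank ker ∂_1 − rank ∂_2 = (9 − 6) − 0 = 3, and there is no ∂_2, so H_1 = Z^3.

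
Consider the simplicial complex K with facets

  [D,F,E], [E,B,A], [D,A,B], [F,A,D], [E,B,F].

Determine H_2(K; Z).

K has 5 vertices, 10 edges, 5 triangles.
rank ∂_2 = 5, rank ∂_3 = 0 ⇒ b_2 = 5 − 5 − 0 = 0. So H_2 ≅ 0.

H_2 ≅ 0.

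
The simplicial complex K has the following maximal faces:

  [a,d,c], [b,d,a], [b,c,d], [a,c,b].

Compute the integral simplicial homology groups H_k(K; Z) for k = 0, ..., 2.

H_0 ≅ Z,  H_1 = 0,  H_2 ≅ Z.

Take the total order a < b < c < d on the vertex set. Then K (dimension 2) consists of the simplices:

  0-simplices (4): a, b, c, d
  1-simplices (6): ab, ac, ad, bc, bd, cd
  2-simplices (4): abc, abd, acd, bcd

so the chain groups are C_0 ≅ Z^4, C_1 ≅ Z^6, C_2 ≅ Z^4.

∂_1: C_1 → C_0 sends each edge [p,q] (with p < q) to q − p.
The resulting 4×6 matrix has rank 3, and its Smith normal form has invariant factors (1,1,1).

The boundary map ∂_2: C_2 → C_1 acts by ∂[p,q,r] = [q,r] − [p,r] + [p,q]. For instance
  ∂abc = bc − ac + ab,
  ∂acd = cd − ad + ac.
The 6×4 boundary matrix has rank 3 and Smith normal form diag(1,1,1).

Computing H_k = (kernel of ∂_k) / (image of ∂_{k+1}):

  H_0: rank C_0 − rank ∂_1 = 4 − 3 = 1, and the invariant factors of ∂_1 are all 1, so H_0 = Z.
  H_1: rank ker ∂_1 − rank ∂_2 = (6 − 3) − 3 = 0, and the invariant factors of ∂_2 are all 1, so H_1 = 0.
  H_2: rank ker ∂_2 − rank ∂_3 = (4 − 3) − 0 = 1, and there is no ∂_3, so H_2 = Z.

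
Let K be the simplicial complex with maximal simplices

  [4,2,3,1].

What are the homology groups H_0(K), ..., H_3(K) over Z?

Order the vertices as 1 < 2 < 3 < 4. Listing each simplex with vertices in this order, K has dimension 3 with simplices:

  0-simplices (4): [1], [2], [3], [4]
  1-simplices (6): [1,2], [1,3], [1,4], [2,3], [2,4], [3,4]
  2-simplices (4): [1,2,3], [1,2,4], [1,3,4], [2,3,4]
  3-simplices (1): [1,2,3,4]

so the chain groups are C_0 ≅ Z^4, C_1 ≅ Z^6, C_2 ≅ Z^4, C_3 ≅ Z^1.

The boundary map ∂_1: C_1 → C_0 maps an edge to its endpoints' difference, ∂[p,q] = q − p. For instance
  ∂[1,3] = [3] − [1].
The resulting 4×6 matrix has rank 3, and its Smith normal form has invariant factors (1,1,1).

∂_2: C_2 → C_1 maps a triangle to the signed sum of its edges. For instance
  ∂[1,2,3] = [2,3] − [1,3] + [1,2],
  ∂[1,2,4] = [2,4] − [1,4] + [1,2].
The resulting 6×4 matrix has rank 3, and its Smith normal form has invariant factors (1,1,1).

The boundary map ∂_3: C_3 → C_2 sends each 3-simplex σ to the alternating sum Σ_i (−1)^i (σ with its i-th vertex removed). For instance
  ∂[1,2,3,4] = [2,3,4] − [1,3,4] + [1,2,4] − [1,2,3].
This gives a 4×1 integer matrix of rank 1; reducing to Smith normal form yields diagonal entries (1).

Reading off H_k = ker ∂_k / im ∂_{k+1}:

  H_0: rank C_0 − rank ∂_1 = 4 − 3 = 1, and the invariant factors of ∂_1 are all 1, so H_0 ≅ Z.
  H_1: rank ker ∂_1 − rank ∂_2 = (6 − 3) − 3 = 0, and the invariant factors of ∂_2 are all 1, so H_1 ≅ 0.
  H_2: rank ker ∂_2 − rank ∂_3 = (4 − 3) − 1 = 0, and the invariant factors of ∂_3 are all 1, so H_2 ≅ 0.
  H_3: rank ker ∂_3 − rank ∂_4 = (1 − 1) − 0 = 0, and there is no ∂_4, so H_3 ≅ 0.

H_0 ≅ Z,  H_1 = 0,  H_2 = 0,  H_3 = 0.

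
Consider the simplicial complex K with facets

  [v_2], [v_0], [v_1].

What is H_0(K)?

K has 3 vertices.
rank ∂_0 = 0, rank ∂_1 = 0 ⇒ b_0 = 3 − 0 − 0 = 3. So H_0 ≅ Z^3.

H_0 = Z^3.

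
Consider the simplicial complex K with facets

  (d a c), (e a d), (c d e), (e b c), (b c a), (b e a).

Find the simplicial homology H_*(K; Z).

We work with the vertex ordering a < b < c < d < e. The simplices of K, each written with vertices in increasing order, are:

  0-simplices (5): a, b, c, d, e
  1-simplices (9): ab, ac, ad, ae, bc, be, cd, ce, de
  2-simplices (6): abc, abe, acd, ade, bce, cde

Hence C_0 ≅ Z^5, C_1 ≅ Z^9, C_2 ≅ Z^6.

∂_1: C_1 → C_0 sends each edge [p,q] (with p < q) to q − p. For instance
  ∂be = e − b.
The 5×9 boundary matrix has rank 4 and Smith normal form diag(1,1,1,1).

Boundary ∂_2: C_2 → C_1 sends each 2-simplex [p,q,r] to [q,r] − [p,r] + [p,q]. For instance
  ∂acd = cd − ad + ac,
  ∂abe = be − ae + ab.
As a 9×6 matrix over Z this has rank 5, with invariant factors (1,1,1,1,1).

From H_k ≅ ker(∂_k) / im(∂_{k+1}) we obtain:

  H_0: rank C_0 − rank ∂_1 = 5 − 4 = 1, and the invariant factors of ∂_1 are all 1, so H_0 = Z.
  H_1: rank ker ∂_1 − rank ∂_2 = (9 − 4) − 5 = 0, and the invariant factors of ∂_2 are all 1, so H_1 = 0.
  H_2: rank ker ∂_2 − rank ∂_3 = (6 − 5) − 0 = 1, and there is no ∂_3, so H_2 = Z.

As a check, the Euler characteristic is 5 − 9 + 6 = 2, which agrees with 1 − 0 + 1 = 2.
(K is a triangulation of the 2-sphere S^2.)

H_0 = Z,  H_1 = 0,  H_2 = Z.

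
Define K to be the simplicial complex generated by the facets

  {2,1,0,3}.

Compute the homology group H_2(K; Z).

Order the vertices as 0 < 1 < 2 < 3. Listing each simplex with vertices in this order, K has dimension 3 with simplices:

  0-simplices (4): [0], [1], [2], [3]
  1-simplices (6): [0,1], [0,2], [0,3], [1,2], [1,3], [2,3]
  2-simplices (4): [0,1,2], [0,1,3], [0,2,3], [1,2,3]
  3-simplices (1): [0,1,2,3]

Hence C_0 ≅ Z^4, C_1 ≅ Z^6, C_2 ≅ Z^4, C_3 ≅ Z^1.

Boundary ∂_1: C_1 → C_0 is given by ∂[p,q] = [q] − [p]. For instance
  ∂[2,3] = [3] − [2].
This gives a 4×6 integer matrix of rank 3; reducing to Smith normal form yields diagonal entries (1,1,1).

Boundary ∂_2: C_2 → C_1 maps a triangle to the signed sum of its edges. For instance
  ∂[1,2,3] = [2,3] − [1,3] + [1,2],
  ∂[0,1,3] = [1,3] − [0,3] + [0,1].
The 6×4 boundary matrix has rank 3 and Smith normal form diag(1,1,1).

Boundary ∂_3: C_3 → C_2 sends each 3-simplex σ to the alternating sum Σ_i (−1)^i (σ with its i-th vertex removed). For instance
  ∂[0,1,2,3] = [1,2,3] − [0,2,3] + [0,1,3] − [0,1,2].
As a 4×1 matrix over Z this has rank 1, with invariant factors (1).

Reading off H_k = ker ∂_k / im ∂_{k+1}:

  H_2: rank ker ∂_2 − rank ∂_3 = (4 − 3) − 1 = 0, and the invariant factors of ∂_3 are all 1, so H_2 ≅ 0.

H_2 ≅ 0.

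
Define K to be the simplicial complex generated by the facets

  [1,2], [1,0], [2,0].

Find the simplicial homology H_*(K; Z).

H_0 ≅ Z,  H_1 ≅ Z.

K has 3 vertices, 3 edges.
rank ∂_0 = 0, rank ∂_1 = 2 ⇒ b_0 = 3 − 0 − 2 = 1; all invariant factors of ∂_1 are 1 so no torsion. So H_0 ≅ Z.
rank ∂_1 = 2, rank ∂_2 = 0 ⇒ b_1 = 3 − 2 − 0 = 1. So H_1 ≅ Z.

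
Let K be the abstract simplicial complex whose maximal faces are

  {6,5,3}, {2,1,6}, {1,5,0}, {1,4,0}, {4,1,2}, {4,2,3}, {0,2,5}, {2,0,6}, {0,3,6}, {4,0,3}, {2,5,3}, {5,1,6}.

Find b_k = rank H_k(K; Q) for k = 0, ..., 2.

Order the vertices as 0 < 1 < 2 < 3 < 4 < 5 < 6. Listing each simplex with vertices in this order, K has dimension 2 with simplices:

  0-simplices (7): [0], [1], [2], [3], [4], [5], [6]
  1-simplices (18): [0,1], [0,2], [0,3], [0,4], [0,5], [0,6], [1,2], [1,4], [1,5], [1,6], [2,3], [2,4], [2,5], [2,6], [3,4], [3,5], [3,6], [5,6]
  2-simplices (12): [0,1,4], [0,1,5], [0,2,5], [0,2,6], [0,3,4], [0,3,6], [1,2,4], [1,2,6], [1,5,6], [2,3,4], [2,3,5], [3,5,6]

giving chain groups C_0 ≅ Z^7, C_1 ≅ Z^18, C_2 ≅ Z^12.

Boundary ∂_1: C_1 → C_0 sends each edge [p,q] (with p < q) to q − p. For instance
  ∂[0,6] = [6] − [0].
The resulting 7×18 matrix has rank 6, and its Smith normal form has invariant factors (1,1,1,1,1,1).

Boundary ∂_2: C_2 → C_1 sends each 2-simplex [p,q,r] to [q,r] − [p,r] + [p,q]. For instance
  ∂[2,3,4] = [3,4] − [2,4] + [2,3],
  ∂[0,3,4] = [3,4] − [0,4] + [0,3].
As a 18×12 matrix over Z this has rank 12, with invariant factors (1,1,1,1,1,1,1,1,1,1,1,2).

From H_k ≅ ker(∂_k) / im(∂_{k+1}) we obtain:

  H_0: rank C_0 − rank ∂_1 = 7 − 6 = 1, and the invariant factors of ∂_1 are all 1, so H_0 ≅ Z.
  H_1: rank ker ∂_1 − rank ∂_2 = (18 − 6) − 12 = 0, and ∂_2 has invariant factor 2 > 1, so H_1 ≅ Z/2.
  H_2: rank ker ∂_2 − rank ∂_3 = (12 − 12) − 0 = 0, and there is no ∂_3, so H_2 ≅ 0.

Hence the Betti numbers are b_0 = 1, b_1 = 0, b_2 = 0.

b_0 = 1, b_1 = 0, b_2 = 0.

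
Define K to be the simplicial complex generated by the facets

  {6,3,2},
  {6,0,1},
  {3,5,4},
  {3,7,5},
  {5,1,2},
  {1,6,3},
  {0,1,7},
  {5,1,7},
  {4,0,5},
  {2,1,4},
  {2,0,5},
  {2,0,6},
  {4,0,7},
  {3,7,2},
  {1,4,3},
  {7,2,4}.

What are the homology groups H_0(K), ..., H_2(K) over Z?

H_0 ≅ Z,  H_1 ≅ Z^2,  H_2 ≅ Z.

We work with the vertex ordering 0 < 1 < 2 < 3 < 4 < 5 < 6 < 7. The simplices of K, each written with vertices in increasing order, are:

  0-simplices (8): [0], [1], [2], [3], [4], [5], [6], [7]
  1-simplices (24): (24 of them)
  2-simplices (16): [0,1,6], [0,1,7], [0,2,5], [0,2,6], [0,4,5], [0,4,7], [1,2,4], [1,2,5], [1,3,4], [1,3,6], [1,5,7], [2,3,6], [2,3,7], [2,4,7], [3,4,5], [3,5,7]

so the chain groups are C_0 ≅ Z^8, C_1 ≅ Z^24, C_2 ≅ Z^16.

Boundary ∂_1: C_1 → C_0 is given by ∂[p,q] = [q] − [p]. For instance
  ∂[0,2] = [2] − [0].
The resulting 8×24 matrix has rank 7, and its Smith normal form has invariant factors (1,1,1,1,1,1,1).

Boundary ∂_2: C_2 → C_1 acts by ∂[p,q,r] = [q,r] − [p,r] + [p,q]. For instance
  ∂[1,5,7] = [5,7] − [1,7] + [1,5],
  ∂[0,4,5] = [4,5] − [0,5] + [0,4].
The 24×16 boundary matrix has rank 15 and Smith normal form diag(1,1,1,1,1,1,1,1,1,1,1,1,1,1,1).

Computing H_k = (kernel of ∂_k) / (image of ∂_{k+1}):

  H_0: rank C_0 − rank ∂_1 = 8 − 7 = 1, and the invariant factors of ∂_1 are all 1, so H_0 ≅ Z.
  H_1: rank ker ∂_1 − rank ∂_2 = (24 − 7) − 15 = 2, and the invariant factors of ∂_2 are all 1, so H_1 ≅ Z^2.
  H_2: rank ker ∂_2 − rank ∂_3 = (16 − 15) − 0 = 1, and there is no ∂_3, so H_2 ≅ Z.

As a check, the Euler characteristic is 8 − 24 + 16 = 0, which agrees with 1 − 2 + 1 = 0.
(K is a triangulation of the torus T^2.)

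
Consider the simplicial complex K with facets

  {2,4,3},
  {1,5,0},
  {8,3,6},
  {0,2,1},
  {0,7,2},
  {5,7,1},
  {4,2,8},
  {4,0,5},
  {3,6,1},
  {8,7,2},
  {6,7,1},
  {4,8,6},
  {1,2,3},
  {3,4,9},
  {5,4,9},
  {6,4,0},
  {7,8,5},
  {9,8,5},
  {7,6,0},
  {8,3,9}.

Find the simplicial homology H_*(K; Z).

H_0 ≅ Z,  H_1 ≅ Z ⊕ Z/2Z,  H_2 = 0.

Order the vertices as 0 < 1 < 2 < 3 < 4 < 5 < 6 < 7 < 8 < 9. Listing each simplex with vertices in this order, K has dimension 2 with simplices:

  0-simplices (10): [0], [1], [2], [3], [4], [5], [6], [7], [8], [9]
  1-simplices (30): (30 of them)
  2-simplices (20): (20 of them)

giving chain groups C_0 ≅ Z^10, C_1 ≅ Z^30, C_2 ≅ Z^20.

Boundary ∂_1: C_1 → C_0 maps an edge to its endpoints' difference, ∂[p,q] = q − p.
The 10×30 boundary matrix has rank 9 and Smith normal form diag(1,1,1,1,1,1,1,1,1).

∂_2: C_2 → C_1 maps a triangle to the signed sum of its edges. For instance
  ∂[0,4,6] = [4,6] − [0,6] + [0,4],
  ∂[1,6,7] = [6,7] − [1,7] + [1,6].
The 30×20 boundary matrix has rank 20 and Smith normal form diag(1,1,1,1,1,1,1,1,1,1,1,1,1,1,1,1,1,1,1,2).

From H_k ≅ ker(∂_k) / im(∂_{k+1}) we obtain:

  H_0: rank C_0 − rank ∂_1 = 10 − 9 = 1, and the invariant factors of ∂_1 are all 1, so H_0 = Z.
  H_1: rank ker ∂_1 − rank ∂_2 = (30 − 9) − 20 = 1, and ∂_2 has invariant factor 2 > 1, so H_1 = Z ⊕ Z/2Z.
  H_2: rank ker ∂_2 − rank ∂_3 = (20 − 20) − 0 = 0, and there is no ∂_3, so H_2 = 0.

(K is a triangulation of the Klein bottle.)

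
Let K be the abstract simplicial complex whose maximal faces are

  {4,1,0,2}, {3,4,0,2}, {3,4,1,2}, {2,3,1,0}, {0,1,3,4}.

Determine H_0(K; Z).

H_0 = Z.

Take the total order 0 < 1 < 2 < 3 < 4 on the vertex set. Then K (dimension 3) consists of the simplices:

  0-simplices (5): [0], [1], [2], [3], [4]
  1-simplices (10): [0,1], [0,2], [0,3], [0,4], [1,2], [1,3], [1,4], [2,3], [2,4], [3,4]
  2-simplices (10): [0,1,2], [0,1,3], [0,1,4], [0,2,3], [0,2,4], [0,3,4], [1,2,3], [1,2,4], [1,3,4], [2,3,4]
  3-simplices (5): [0,1,2,3], [0,1,2,4], [0,1,3,4], [0,2,3,4], [1,2,3,4]

giving chain groups C_0 ≅ Z^5, C_1 ≅ Z^10, C_2 ≅ Z^10, C_3 ≅ Z^5.

Boundary ∂_1: C_1 → C_0 is given by ∂[p,q] = [q] − [p].
The 5×10 boundary matrix has rank 4 and Smith normal form diag(1,1,1,1).

∂_2: C_2 → C_1 maps a triangle to the signed sum of its edges. For instance
  ∂[0,2,4] = [2,4] − [0,4] + [0,2],
  ∂[0,1,4] = [1,4] − [0,4] + [0,1].
As a 10×10 matrix over Z this has rank 6, with invariant factors (1,1,1,1,1,1).

∂_3: C_3 → C_2 sends each 3-simplex σ to the alternating sum Σ_i (−1)^i (σ with its i-th vertex removed). For instance
  ∂[0,1,2,4] = [1,2,4] − [0,2,4] + [0,1,4] − [0,1,2],
  ∂[0,1,3,4] = [1,3,4] − [0,3,4] + [0,1,4] − [0,1,3].
This gives a 10×5 integer matrix of rank 4; reducing to Smith normal form yields diagonal entries (1,1,1,1).

Now H_k = ker ∂_k / im ∂_{k+1}, so:

  H_0: rank C_0 − rank ∂_1 = 5 − 4 = 1, and the invariant factors of ∂_1 are all 1, so H_0 ≅ Z.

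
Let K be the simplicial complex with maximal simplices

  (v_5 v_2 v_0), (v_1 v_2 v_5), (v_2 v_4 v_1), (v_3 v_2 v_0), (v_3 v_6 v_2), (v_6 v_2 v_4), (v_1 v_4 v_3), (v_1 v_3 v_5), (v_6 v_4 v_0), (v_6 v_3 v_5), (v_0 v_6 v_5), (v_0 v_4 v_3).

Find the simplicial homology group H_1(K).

Order the vertices as v_0 < v_1 < v_2 < v_3 < v_4 < v_5 < v_6. Listing each simplex with vertices in this order, K has dimension 2 with simplices:

  0-simplices (7): [v_0], [v_1], [v_2], [v_3], [v_4], [v_5], [v_6]
  1-simplices (18): (18 of them)
  2-simplices (12): (12 of them)

so the chain groups are C_0 ≅ Z^7, C_1 ≅ Z^18, C_2 ≅ Z^12.

The boundary map ∂_1: C_1 → C_0 is given by ∂[p,q] = [q] − [p]. For instance
  ∂[v_2,v_4] = [v_4] − [v_2].
The resulting 7×18 matrix has rank 6, and its Smith normal form has invariant factors (1,1,1,1,1,1).

Boundary ∂_2: C_2 → C_1 acts by ∂[p,q,r] = [q,r] − [p,r] + [p,q]. For instance
  ∂[v_1,v_3,v_5] = [v_3,v_5] − [v_1,v_5] + [v_1,v_3],
  ∂[v_2,v_3,v_6] = [v_3,v_6] − [v_2,v_6] + [v_2,v_3].
This gives a 18×12 integer matrix of rank 12; reducing to Smith normal form yields diagonal entries (1,1,1,1,1,1,1,1,1,1,1,2).

Now H_k = ker ∂_k / im ∂_{k+1}, so:

  H_1: rank ker ∂_1 − rank ∂_2 = (18 − 6) − 12 = 0, and ∂_2 has invariant factor 2 > 1, so H_1 = Z_2.

H_1 = Z_2.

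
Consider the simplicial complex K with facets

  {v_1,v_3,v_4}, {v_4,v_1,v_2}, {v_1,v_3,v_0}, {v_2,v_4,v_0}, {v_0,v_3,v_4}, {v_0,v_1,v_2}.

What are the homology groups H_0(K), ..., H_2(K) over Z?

H_0 ≅ Z,  H_1 = 0,  H_2 ≅ Z.

Fix the vertex order v_0 < v_1 < v_2 < v_3 < v_4 and write every simplex with vertices in increasing order. Then dim K = 2 and the simplices of K are:

  0-simplices (5): [v_0], [v_1], [v_2], [v_3], [v_4]
  1-simplices (9): [v_0,v_1], [v_0,v_2], [v_0,v_3], [v_0,v_4], [v_1,v_2], [v_1,v_3], [v_1,v_4], [v_2,v_4], [v_3,v_4]
  2-simplices (6): [v_0,v_1,v_2], [v_0,v_1,v_3], [v_0,v_2,v_4], [v_0,v_3,v_4], [v_1,v_2,v_4], [v_1,v_3,v_4]

giving chain groups C_0 ≅ Z^5, C_1 ≅ Z^9, C_2 ≅ Z^6.

∂_1: C_1 → C_0 is given by ∂[p,q] = [q] − [p]. For instance
  ∂[v_0,v_1] = [v_1] − [v_0].
The 5×9 boundary matrix has rank 4 and Smith normal form diag(1,1,1,1).

∂_2: C_2 → C_1 acts by ∂[p,q,r] = [q,r] − [p,r] + [p,q]. For instance
  ∂[v_0,v_1,v_3] = [v_1,v_3] − [v_0,v_3] + [v_0,v_1],
  ∂[v_0,v_3,v_4] = [v_3,v_4] − [v_0,v_4] + [v_0,v_3].
As a 9×6 matrix over Z this has rank 5, with invariant factors (1,1,1,1,1).

Computing H_k = (kernel of ∂_k) / (image of ∂_{k+1}):

  H_0: rank C_0 − rank ∂_1 = 5 − 4 = 1, and the invariant factors of ∂_1 are all 1, so H_0 ≅ Z.
  H_1: rank ker ∂_1 − rank ∂_2 = (9 − 4) − 5 = 0, and the invariant factors of ∂_2 are all 1, so H_1 ≅ 0.
  H_2: rank ker ∂_2 − rank ∂_3 = (6 − 5) − 0 = 1, and there is no ∂_3, so H_2 ≅ Z.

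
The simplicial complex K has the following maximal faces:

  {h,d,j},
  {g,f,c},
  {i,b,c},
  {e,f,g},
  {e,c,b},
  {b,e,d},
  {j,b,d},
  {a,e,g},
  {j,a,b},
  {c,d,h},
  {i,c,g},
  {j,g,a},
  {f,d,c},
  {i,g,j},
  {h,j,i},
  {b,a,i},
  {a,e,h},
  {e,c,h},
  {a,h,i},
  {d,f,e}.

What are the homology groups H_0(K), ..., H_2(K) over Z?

Fix the vertex order a < b < c < d < e < f < g < h < i < j and write every simplex with vertices in increasing order. Then dim K = 2 and the simplices of K are:

  0-simplices (10): a, b, c, d, e, f, g, h, i, j
  1-simplices (30): ab, ae, ag, ah, ai, aj, bc, bd, be, bi, bj, cd, ce, cf, cg, ch, ci, de, df, dh, dj, ef, eg, eh, fg, gi, gj, hi, hj, ij
  2-simplices (20): abi, abj, aeg, aeh, agj, ahi, bce, bci, bde, bdj, cdf, cdh, ceh, cfg, cgi, def, dhj, efg, gij, hij

Hence C_0 ≅ Z^10, C_1 ≅ Z^30, C_2 ≅ Z^20.

The boundary map ∂_1: C_1 → C_0 is given by ∂[p,q] = [q] − [p].
The 10×30 boundary matrix has rank 9 and Smith normal form diag(1,1,1,1,1,1,1,1,1).

The boundary map ∂_2: C_2 → C_1 acts by ∂[p,q,r] = [q,r] − [p,r] + [p,q]. For instance
  ∂cgi = gi − ci + cg,
  ∂bdj = dj − bj + bd.
The 30×20 boundary matrix has rank 20 and Smith normal form diag(1,1,1,1,1,1,1,1,1,1,1,1,1,1,1,1,1,1,1,2).

Reading off H_k = ker ∂_k / im ∂_{k+1}:

  H_0: rank C_0 − rank ∂_1 = 10 − 9 = 1, and the invariant factors of ∂_1 are all 1, so H_0 ≅ Z.
  H_1: rank ker ∂_1 − rank ∂_2 = (30 − 9) − 20 = 1, and ∂_2 has invariant factor 2 > 1, so H_1 ≅ Z ⊕ Z/2Z.
  H_2: rank ker ∂_2 − rank ∂_3 = (20 − 20) − 0 = 0, and there is no ∂_3, so H_2 ≅ 0.

(K is a triangulation of the Klein bottle.)

H_0 ≅ Z,  H_1 ≅ Z ⊕ Z/2Z,  H_2 = 0.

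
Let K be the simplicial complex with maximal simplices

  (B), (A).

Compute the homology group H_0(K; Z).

H_0 = Z^2.

Order the vertices as A < B. Listing each simplex with vertices in this order, K has dimension 0 with simplices:

  0-simplices (2): A, B

giving chain groups C_0 ≅ Z^2.

Computing H_k = (kernel of ∂_k) / (image of ∂_{k+1}):

  H_0: rank C_0 − rank ∂_1 = 2 − 0 = 2, and there is no ∂_1, so H_0 ≅ Z^2.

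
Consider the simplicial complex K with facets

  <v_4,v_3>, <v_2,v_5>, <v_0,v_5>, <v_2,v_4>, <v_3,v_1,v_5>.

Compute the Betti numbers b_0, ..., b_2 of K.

b_0 = 1, b_1 = 1, b_2 = 0.

Take the total order v_0 < v_1 < v_2 < v_3 < v_4 < v_5 on the vertex set. Then K (dimension 2) consists of the simplices:

  0-simplices (6): [v_0], [v_1], [v_2], [v_3], [v_4], [v_5]
  1-simplices (7): [v_0,v_5], [v_1,v_3], [v_1,v_5], [v_2,v_4], [v_2,v_5], [v_3,v_4], [v_3,v_5]
  2-simplices (1): [v_1,v_3,v_5]

so the chain groups are C_0 ≅ Z^6, C_1 ≅ Z^7, C_2 ≅ Z^1.

The boundary map ∂_1: C_1 → C_0 maps an edge to its endpoints' difference, ∂[p,q] = q − p.
This gives a 6×7 integer matrix of rank 5; reducing to Smith normal form yields diagonal entries (1,1,1,1,1).

∂_2: C_2 → C_1 acts by ∂[p,q,r] = [q,r] − [p,r] + [p,q]. For instance
  ∂[v_1,v_3,v_5] = [v_3,v_5] − [v_1,v_5] + [v_1,v_3].
This gives a 7×1 integer matrix of rank 1; reducing to Smith normal form yields diagonal entries (1).

Computing H_k = (kernel of ∂_k) / (image of ∂_{k+1}):

  H_0: rank C_0 − rank ∂_1 = 6 − 5 = 1, and the invariant factors of ∂_1 are all 1, so H_0 ≅ Z.
  H_1: rank ker ∂_1 − rank ∂_2 = (7 − 5) − 1 = 1, and the invariant factors of ∂_2 are all 1, so H_1 ≅ Z.
  H_2: rank ker ∂_2 − rank ∂_3 = (1 − 1) − 0 = 0, and there is no ∂_3, so H_2 ≅ 0.

As a check, the Euler characteristic is 6 − 7 + 1 = 0, which agrees with 1 − 1 + 0 = 0.

Hence the Betti numbers are b_0 = 1, b_1 = 1, b_2 = 0.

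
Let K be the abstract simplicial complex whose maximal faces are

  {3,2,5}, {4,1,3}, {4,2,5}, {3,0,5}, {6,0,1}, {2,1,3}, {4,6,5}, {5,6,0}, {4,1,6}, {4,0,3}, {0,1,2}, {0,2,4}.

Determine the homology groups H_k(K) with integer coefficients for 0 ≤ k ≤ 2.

We work with the vertex ordering 0 < 1 < 2 < 3 < 4 < 5 < 6. The simplices of K, each written with vertices in increasing order, are:

  0-simplices (7): [0], [1], [2], [3], [4], [5], [6]
  1-simplices (18): [0,1], [0,2], [0,3], [0,4], [0,5], [0,6], [1,2], [1,3], [1,4], [1,6], [2,3], [2,4], [2,5], [3,4], [3,5], [4,5], [4,6], [5,6]
  2-simplices (12): [0,1,2], [0,1,6], [0,2,4], [0,3,4], [0,3,5], [0,5,6], [1,2,3], [1,3,4], [1,4,6], [2,3,5], [2,4,5], [4,5,6]

Hence C_0 ≅ Z^7, C_1 ≅ Z^18, C_2 ≅ Z^12.

Boundary ∂_1: C_1 → C_0 maps an edge to its endpoints' difference, ∂[p,q] = q − p. For instance
  ∂[1,6] = [6] − [1].
This gives a 7×18 integer matrix of rank 6; reducing to Smith normal form yields diagonal entries (1,1,1,1,1,1).

Boundary ∂_2: C_2 → C_1 sends each 2-simplex [p,q,r] to [q,r] − [p,r] + [p,q]. For instance
  ∂[0,2,4] = [2,4] − [0,4] + [0,2],
  ∂[4,5,6] = [5,6] − [4,6] + [4,5].
This gives a 18×12 integer matrix of rank 12; reducing to Smith normal form yields diagonal entries (1,1,1,1,1,1,1,1,1,1,1,2).

Reading off H_k = ker ∂_k / im ∂_{k+1}:

  H_0: rank C_0 − rank ∂_1 = 7 − 6 = 1, and the invariant factors of ∂_1 are all 1, so H_0 ≅ Z.
  H_1: rank ker ∂_1 − rank ∂_2 = (18 − 6) − 12 = 0, and ∂_2 has invariant factor 2 > 1, so H_1 ≅ Z/2Z.
  H_2: rank ker ∂_2 − rank ∂_3 = (12 − 12) − 0 = 0, and there is no ∂_3, so H_2 ≅ 0.

(K is a triangulation of the real projective plane RP^2.)

H_0 = Z,  H_1 = Z/2Z,  H_2 = 0.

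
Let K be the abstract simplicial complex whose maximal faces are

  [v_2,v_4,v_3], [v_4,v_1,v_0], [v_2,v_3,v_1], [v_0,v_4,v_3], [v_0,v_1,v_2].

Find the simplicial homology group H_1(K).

Order the vertices as v_0 < v_1 < v_2 < v_3 < v_4. Listing each simplex with vertices in this order, K has dimension 2 with simplices:

  0-simplices (5): [v_0], [v_1], [v_2], [v_3], [v_4]
  1-simplices (10): [v_0,v_1], [v_0,v_2], [v_0,v_3], [v_0,v_4], [v_1,v_2], [v_1,v_3], [v_1,v_4], [v_2,v_3], [v_2,v_4], [v_3,v_4]
  2-simplices (5): [v_0,v_1,v_2], [v_0,v_1,v_4], [v_0,v_3,v_4], [v_1,v_2,v_3], [v_2,v_3,v_4]

so the chain groups are C_0 ≅ Z^5, C_1 ≅ Z^10, C_2 ≅ Z^5.

∂_1: C_1 → C_0 is given by ∂[p,q] = [q] − [p]. For instance
  ∂[v_0,v_3] = [v_3] − [v_0].
As a 5×10 matrix over Z this has rank 4, with invariant factors (1,1,1,1).

∂_2: C_2 → C_1 acts by ∂[p,q,r] = [q,r] − [p,r] + [p,q]. For instance
  ∂[v_2,v_3,v_4] = [v_3,v_4] − [v_2,v_4] + [v_2,v_3],
  ∂[v_0,v_3,v_4] = [v_3,v_4] − [v_0,v_4] + [v_0,v_3].
The resulting 10×5 matrix has rank 5, and its Smith normal form has invariant factors (1,1,1,1,1).

Reading off H_k = ker ∂_k / im ∂_{k+1}:

  H_1: rank ker ∂_1 − rank ∂_2 = (10 − 4) − 5 = 1, and the invariant factors of ∂_2 are all 1, so H_1 = Z.

(K is a triangulation of the Möbius band.)

H_1 ≅ Z.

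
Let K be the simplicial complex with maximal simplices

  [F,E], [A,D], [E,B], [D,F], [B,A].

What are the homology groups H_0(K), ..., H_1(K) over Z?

H_0 ≅ Z,  H_1 ≅ Z.

Take the total order A < B < D < E < F on the vertex set. Then K (dimension 1) consists of the simplices:

  0-simplices (5): A, B, D, E, F
  1-simplices (5): AB, AD, BE, DF, EF

so the chain groups are C_0 ≅ Z^5, C_1 ≅ Z^5.

Boundary ∂_1: C_1 → C_0 is given by ∂[p,q] = [q] − [p].
As a 5×5 matrix over Z this has rank 4, with invariant factors (1,1,1,1).

From H_k ≅ ker(∂_k) / im(∂_{k+1}) we obtain:

  H_0: rank C_0 − rank ∂_1 = 5 − 4 = 1, and the invariant factors of ∂_1 are all 1, so H_0 = Z.
  H_1: rank ker ∂_1 − rank ∂_2 = (5 − 4) − 0 = 1, and there is no ∂_2, so H_1 = Z.

As a check, the Euler characteristic is 5 − 5 = 0, which agrees with 1 − 1 = 0.
(K is a triangulation of the circle S^1.)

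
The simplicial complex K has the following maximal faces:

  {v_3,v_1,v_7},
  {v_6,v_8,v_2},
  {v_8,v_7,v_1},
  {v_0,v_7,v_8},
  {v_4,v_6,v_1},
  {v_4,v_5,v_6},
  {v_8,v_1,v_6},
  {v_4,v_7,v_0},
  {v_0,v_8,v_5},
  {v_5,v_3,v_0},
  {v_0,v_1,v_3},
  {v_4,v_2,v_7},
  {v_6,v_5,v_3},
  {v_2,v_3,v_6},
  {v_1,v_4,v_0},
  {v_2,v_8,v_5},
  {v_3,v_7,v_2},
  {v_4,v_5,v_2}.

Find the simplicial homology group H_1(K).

Order the vertices as v_0 < v_1 < v_2 < v_3 < v_4 < v_5 < v_6 < v_7 < v_8. Listing each simplex with vertices in this order, K has dimension 2 with simplices:

  0-simplices (9): [v_0], [v_1], [v_2], [v_3], [v_4], [v_5], [v_6], [v_7], [v_8]
  1-simplices (27): (27 of them)
  2-simplices (18): (18 of them)

giving chain groups C_0 ≅ Z^9, C_1 ≅ Z^27, C_2 ≅ Z^18.

The boundary map ∂_1: C_1 → C_0 is given by ∂[p,q] = [q] − [p]. For instance
  ∂[v_0,v_4] = [v_4] − [v_0].
This gives a 9×27 integer matrix of rank 8; reducing to Smith normal form yields diagonal entries (1,1,1,1,1,1,1,1).

Boundary ∂_2: C_2 → C_1 acts by ∂[p,q,r] = [q,r] − [p,r] + [p,q]. For instance
  ∂[v_0,v_3,v_5] = [v_3,v_5] − [v_0,v_5] + [v_0,v_3],
  ∂[v_0,v_5,v_8] = [v_5,v_8] − [v_0,v_8] + [v_0,v_5].
This gives a 27×18 integer matrix of rank 18; reducing to Smith normal form yields diagonal entries (1,1,1,1,1,1,1,1,1,1,1,1,1,1,1,1,1,2).

From H_k ≅ ker(∂_k) / im(∂_{k+1}) we obtain:

  H_1: rank ker ∂_1 − rank ∂_2 = (27 − 8) − 18 = 1, and ∂_2 has invariant factor 2 > 1, so H_1 = Z ⊕ Z_2.

H_1 = Z ⊕ Z_2.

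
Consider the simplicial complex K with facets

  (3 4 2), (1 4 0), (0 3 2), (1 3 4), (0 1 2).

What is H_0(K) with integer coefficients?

H_0 = Z.

K has 5 vertices, 10 edges, 5 triangles.
rank ∂_0 = 0, rank ∂_1 = 4 ⇒ b_0 = 5 − 0 − 4 = 1; all invariant factors of ∂_1 are 1 so no torsion. So H_0 ≅ Z.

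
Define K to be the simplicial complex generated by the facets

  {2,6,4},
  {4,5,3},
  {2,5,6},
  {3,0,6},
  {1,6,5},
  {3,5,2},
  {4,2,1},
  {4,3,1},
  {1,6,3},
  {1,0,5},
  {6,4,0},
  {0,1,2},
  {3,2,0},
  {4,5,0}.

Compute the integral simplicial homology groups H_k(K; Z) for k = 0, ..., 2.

Order the vertices as 0 < 1 < 2 < 3 < 4 < 5 < 6. Listing each simplex with vertices in this order, K has dimension 2 with simplices:

  0-simplices (7): [0], [1], [2], [3], [4], [5], [6]
  1-simplices (21): [0,1], [0,2], [0,3], [0,4], [0,5], [0,6], [1,2], [1,3], [1,4], [1,5], [1,6], [2,3], [2,4], [2,5], [2,6], [3,4], [3,5], [3,6], [4,5], [4,6], [5,6]
  2-simplices (14): [0,1,2], [0,1,5], [0,2,3], [0,3,6], [0,4,5], [0,4,6], [1,2,4], [1,3,4], [1,3,6], [1,5,6], [2,3,5], [2,4,6], [2,5,6], [3,4,5]

Hence C_0 ≅ Z^7, C_1 ≅ Z^21, C_2 ≅ Z^14.

Boundary ∂_1: C_1 → C_0 maps an edge to its endpoints' difference, ∂[p,q] = q − p.
The resulting 7×21 matrix has rank 6, and its Smith normal form has invariant factors (1,1,1,1,1,1).

The boundary map ∂_2: C_2 → C_1 sends each 2-simplex [p,q,r] to [q,r] − [p,r] + [p,q]. For instance
  ∂[0,2,3] = [2,3] − [0,3] + [0,2],
  ∂[2,5,6] = [5,6] − [2,6] + [2,5].
The resulting 21×14 matrix has rank 13, and its Smith normal form has invariant factors (1,1,1,1,1,1,1,1,1,1,1,1,1).

Computing H_k = (kernel of ∂_k) / (image of ∂_{k+1}):

  H_0: rank C_0 − rank ∂_1 = 7 − 6 = 1, and the invariant factors of ∂_1 are all 1, so H_0 = Z.
  H_1: rank ker ∂_1 − rank ∂_2 = (21 − 6) − 13 = 2, and the invariant factors of ∂_2 are all 1, so H_1 = Z^2.
  H_2: rank ker ∂_2 − rank ∂_3 = (14 − 13) − 0 = 1, and there is no ∂_3, so H_2 = Z.

(K is a triangulation of the torus T^2.)

H_0 ≅ Z,  H_1 ≅ Z^2,  H_2 ≅ Z.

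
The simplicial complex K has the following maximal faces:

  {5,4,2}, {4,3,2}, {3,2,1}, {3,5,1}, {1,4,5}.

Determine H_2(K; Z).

Take the total order 1 < 2 < 3 < 4 < 5 on the vertex set. Then K (dimension 2) consists of the simplices:

  0-simplices (5): [1], [2], [3], [4], [5]
  1-simplices (10): [1,2], [1,3], [1,4], [1,5], [2,3], [2,4], [2,5], [3,4], [3,5], [4,5]
  2-simplices (5): [1,2,3], [1,3,5], [1,4,5], [2,3,4], [2,4,5]

giving chain groups C_0 ≅ Z^5, C_1 ≅ Z^10, C_2 ≅ Z^5.

Boundary ∂_1: C_1 → C_0 is given by ∂[p,q] = [q] − [p]. For instance
  ∂[2,4] = [4] − [2].
This gives a 5×10 integer matrix of rank 4; reducing to Smith normal form yields diagonal entries (1,1,1,1).

Boundary ∂_2: C_2 → C_1 sends each 2-simplex [p,q,r] to [q,r] − [p,r] + [p,q]. For instance
  ∂[2,4,5] = [4,5] − [2,5] + [2,4],
  ∂[1,2,3] = [2,3] − [1,3] + [1,2].
As a 10×5 matrix over Z this has rank 5, with invariant factors (1,1,1,1,1).

Reading off H_k = ker ∂_k / im ∂_{k+1}:

  H_2: rank ker ∂_2 − rank ∂_3 = (5 − 5) − 0 = 0, and there is no ∂_3, so H_2 = 0.

H_2 = 0.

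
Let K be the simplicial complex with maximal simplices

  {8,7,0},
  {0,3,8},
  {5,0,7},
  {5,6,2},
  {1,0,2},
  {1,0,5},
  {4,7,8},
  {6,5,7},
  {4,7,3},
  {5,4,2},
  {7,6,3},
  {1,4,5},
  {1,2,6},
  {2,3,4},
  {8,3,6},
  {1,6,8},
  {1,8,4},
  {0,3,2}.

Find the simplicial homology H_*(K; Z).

We work with the vertex ordering 0 < 1 < 2 < 3 < 4 < 5 < 6 < 7 < 8. The simplices of K, each written with vertices in increasing order, are:

  0-simplices (9): [0], [1], [2], [3], [4], [5], [6], [7], [8]
  1-simplices (27): (27 of them)
  2-simplices (18): [0,1,2], [0,1,5], [0,2,3], [0,3,8], [0,5,7], [0,7,8], [1,2,6], [1,4,5], [1,4,8], [1,6,8], [2,3,4], [2,4,5], [2,5,6], [3,4,7], [3,6,7], [3,6,8], [4,7,8], [5,6,7]

so the chain groups are C_0 ≅ Z^9, C_1 ≅ Z^27, C_2 ≅ Z^18.

Boundary ∂_1: C_1 → C_0 is given by ∂[p,q] = [q] − [p]. For instance
  ∂[5,6] = [6] − [5].
This gives a 9×27 integer matrix of rank 8; reducing to Smith normal form yields diagonal entries (1,1,1,1,1,1,1,1).

The boundary map ∂_2: C_2 → C_1 sends each 2-simplex [p,q,r] to [q,r] − [p,r] + [p,q]. For instance
  ∂[1,2,6] = [2,6] − [1,6] + [1,2],
  ∂[1,6,8] = [6,8] − [1,8] + [1,6].
As a 27×18 matrix over Z this has rank 18, with invariant factors (1,1,1,1,1,1,1,1,1,1,1,1,1,1,1,1,1,2).

From H_k ≅ ker(∂_k) / im(∂_{k+1}) we obtain:

  H_0: rank C_0 − rank ∂_1 = 9 − 8 = 1, and the invariant factors of ∂_1 are all 1, so H_0 = Z.
  H_1: rank ker ∂_1 − rank ∂_2 = (27 − 8) − 18 = 1, and ∂_2 has invariant factor 2 > 1, so H_1 = Z ⊕ Z/2Z.
  H_2: rank ker ∂_2 − rank ∂_3 = (18 − 18) − 0 = 0, and there is no ∂_3, so H_2 = 0.

As a check, the Euler characteristic is 9 − 27 + 18 = 0, which agrees with 1 − 1 + 0 = 0.

H_0 ≅ Z,  H_1 ≅ Z ⊕ Z/2Z,  H_2 = 0.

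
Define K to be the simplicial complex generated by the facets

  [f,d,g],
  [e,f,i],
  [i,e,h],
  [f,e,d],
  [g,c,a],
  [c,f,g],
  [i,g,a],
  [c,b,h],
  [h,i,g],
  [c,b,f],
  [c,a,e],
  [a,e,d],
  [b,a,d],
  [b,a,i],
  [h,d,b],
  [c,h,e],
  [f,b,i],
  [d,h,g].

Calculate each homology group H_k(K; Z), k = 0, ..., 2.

Take the total order a < b < c < d < e < f < g < h < i on the vertex set. Then K (dimension 2) consists of the simplices:

  0-simplices (9): a, b, c, d, e, f, g, h, i
  1-simplices (27): ab, ac, ad, ae, ag, ai, bc, bd, bf, bh, bi, ce, cf, cg, ch, de, df, dg, dh, ef, eh, ei, fg, fi, gh, gi, hi
  2-simplices (18): abd, abi, ace, acg, ade, agi, bcf, bch, bdh, bfi, ceh, cfg, def, dfg, dgh, efi, ehi, ghi

Hence C_0 ≅ Z^9, C_1 ≅ Z^27, C_2 ≅ Z^18.

Boundary ∂_1: C_1 → C_0 is given by ∂[p,q] = [q] − [p].
The resulting 9×27 matrix has rank 8, and its Smith normal form has invariant factors (1,1,1,1,1,1,1,1).

Boundary ∂_2: C_2 → C_1 maps a triangle to the signed sum of its edges. For instance
  ∂agi = gi − ai + ag,
  ∂bch = ch − bh + bc.
As a 27×18 matrix over Z this has rank 17, with invariant factors (1,1,1,1,1,1,1,1,1,1,1,1,1,1,1,1,1).

Now H_k = ker ∂_k / im ∂_{k+1}, so:

  H_0: rank C_0 − rank ∂_1 = 9 − 8 = 1, and the invariant factors of ∂_1 are all 1, so H_0 = Z.
  H_1: rank ker ∂_1 − rank ∂_2 = (27 − 8) − 17 = 2, and the invariant factors of ∂_2 are all 1, so H_1 = Z^2.
  H_2: rank ker ∂_2 − rank ∂_3 = (18 − 17) − 0 = 1, and there is no ∂_3, so H_2 = Z.

H_0 ≅ Z,  H_1 ≅ Z^2,  H_2 ≅ Z.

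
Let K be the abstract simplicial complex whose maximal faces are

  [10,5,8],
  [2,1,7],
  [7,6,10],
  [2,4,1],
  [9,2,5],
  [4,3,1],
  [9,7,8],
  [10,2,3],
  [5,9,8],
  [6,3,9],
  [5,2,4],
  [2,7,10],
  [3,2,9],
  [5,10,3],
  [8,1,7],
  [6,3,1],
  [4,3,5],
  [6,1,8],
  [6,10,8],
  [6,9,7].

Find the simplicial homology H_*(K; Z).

H_0 = Z,  H_1 = Z ⊕ Z/2Z,  H_2 = 0.

K has 10 vertices, 30 edges, 20 triangles.
rank ∂_0 = 0, rank ∂_1 = 9 ⇒ b_0 = 10 − 0 − 9 = 1; all invariant factors of ∂_1 are 1 so no torsion. So H_0 ≅ Z.
rank ∂_1 = 9, rank ∂_2 = 20 ⇒ b_1 = 30 − 9 − 20 = 1; ∂_2 has invariant factor(s) [2] giving torsion. So H_1 ≅ Z ⊕ Z/2Z.
rank ∂_2 = 20, rank ∂_3 = 0 ⇒ b_2 = 20 − 20 − 0 = 0. So H_2 ≅ 0.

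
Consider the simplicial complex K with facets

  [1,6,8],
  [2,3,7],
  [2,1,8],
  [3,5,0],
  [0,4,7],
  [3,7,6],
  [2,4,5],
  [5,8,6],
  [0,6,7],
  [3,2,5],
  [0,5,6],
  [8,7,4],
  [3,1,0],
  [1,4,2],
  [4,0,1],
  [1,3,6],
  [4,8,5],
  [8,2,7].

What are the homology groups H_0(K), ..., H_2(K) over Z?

H_0 = Z,  H_1 = Z ⊕ Z/2,  H_2 = 0.

Order the vertices as 0 < 1 < 2 < 3 < 4 < 5 < 6 < 7 < 8. Listing each simplex with vertices in this order, K has dimension 2 with simplices:

  0-simplices (9): [0], [1], [2], [3], [4], [5], [6], [7], [8]
  1-simplices (27): (27 of them)
  2-simplices (18): [0,1,3], [0,1,4], [0,3,5], [0,4,7], [0,5,6], [0,6,7], [1,2,4], [1,2,8], [1,3,6], [1,6,8], [2,3,5], [2,3,7], [2,4,5], [2,7,8], [3,6,7], [4,5,8], [4,7,8], [5,6,8]

giving chain groups C_0 ≅ Z^9, C_1 ≅ Z^27, C_2 ≅ Z^18.

The boundary map ∂_1: C_1 → C_0 maps an edge to its endpoints' difference, ∂[p,q] = q − p.
This gives a 9×27 integer matrix of rank 8; reducing to Smith normal form yields diagonal entries (1,1,1,1,1,1,1,1).

The boundary map ∂_2: C_2 → C_1 maps a triangle to the signed sum of its edges. For instance
  ∂[0,1,4] = [1,4] − [0,4] + [0,1],
  ∂[2,7,8] = [7,8] − [2,8] + [2,7].
As a 27×18 matrix over Z this has rank 18, with invariant factors (1,1,1,1,1,1,1,1,1,1,1,1,1,1,1,1,1,2).

Computing H_k = (kernel of ∂_k) / (image of ∂_{k+1}):

  H_0: rank C_0 − rank ∂_1 = 9 − 8 = 1, and the invariant factors of ∂_1 are all 1, so H_0 ≅ Z.
  H_1: rank ker ∂_1 − rank ∂_2 = (27 − 8) − 18 = 1, and ∂_2 has invariant factor 2 > 1, so H_1 ≅ Z ⊕ Z/2.
  H_2: rank ker ∂_2 − rank ∂_3 = (18 − 18) − 0 = 0, and there is no ∂_3, so H_2 ≅ 0.

(K is a triangulation of the Klein bottle.)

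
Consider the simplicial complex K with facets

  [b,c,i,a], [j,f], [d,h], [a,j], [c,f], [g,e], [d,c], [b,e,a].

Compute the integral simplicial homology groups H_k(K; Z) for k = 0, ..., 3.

K has 10 vertices, 14 edges, 5 triangles, 1 3-simplex.
rank ∂_0 = 0, rank ∂_1 = 9 ⇒ b_0 = 10 − 0 − 9 = 1; all invariant factors of ∂_1 are 1 so no torsion. So H_0 = Z.
rank ∂_1 = 9, rank ∂_2 = 4 ⇒ b_1 = 14 − 9 − 4 = 1; all invariant factors of ∂_2 are 1 so no torsion. So H_1 = Z.
rank ∂_2 = 4, rank ∂_3 = 1 ⇒ b_2 = 5 − 4 − 1 = 0; all invariant factors of ∂_3 are 1 so no torsion. So H_2 = 0.
rank ∂_3 = 1, rank ∂_4 = 0 ⇒ b_3 = 1 − 1 − 0 = 0. So H_3 = 0.

H_0 ≅ Z,  H_1 ≅ Z,  H_2 = 0,  H_3 = 0.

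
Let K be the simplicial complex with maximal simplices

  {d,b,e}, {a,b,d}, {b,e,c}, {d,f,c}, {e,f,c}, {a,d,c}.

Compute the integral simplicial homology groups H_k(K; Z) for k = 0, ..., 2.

H_0 ≅ Z,  H_1 ≅ Z,  H_2 = 0.

Order the vertices as a < b < c < d < e < f. Listing each simplex with vertices in this order, K has dimension 2 with simplices:

  0-simplices (6): a, b, c, d, e, f
  1-simplices (12): ab, ac, ad, bc, bd, be, cd, ce, cf, de, df, ef
  2-simplices (6): abd, acd, bce, bde, cdf, cef

giving chain groups C_0 ≅ Z^6, C_1 ≅ Z^12, C_2 ≅ Z^6.

∂_1: C_1 → C_0 maps an edge to its endpoints' difference, ∂[p,q] = q − p. For instance
  ∂cf = f − c.
As a 6×12 matrix over Z this has rank 5, with invariant factors (1,1,1,1,1).

The boundary map ∂_2: C_2 → C_1 maps a triangle to the signed sum of its edges. For instance
  ∂bce = ce − be + bc,
  ∂abd = bd − ad + ab.
The resulting 12×6 matrix has rank 6, and its Smith normal form has invariant factors (1,1,1,1,1,1).

Computing H_k = (kernel of ∂_k) / (image of ∂_{k+1}):

  H_0: rank C_0 − rank ∂_1 = 6 − 5 = 1, and the invariant factors of ∂_1 are all 1, so H_0 = Z.
  H_1: rank ker ∂_1 − rank ∂_2 = (12 − 5) − 6 = 1, and the invariant factors of ∂_2 are all 1, so H_1 = Z.
  H_2: rank ker ∂_2 − rank ∂_3 = (6 − 6) − 0 = 0, and there is no ∂_3, so H_2 = 0.

As a check, the Euler characteristic is 6 − 12 + 6 = 0, which agrees with 1 − 1 + 0 = 0.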